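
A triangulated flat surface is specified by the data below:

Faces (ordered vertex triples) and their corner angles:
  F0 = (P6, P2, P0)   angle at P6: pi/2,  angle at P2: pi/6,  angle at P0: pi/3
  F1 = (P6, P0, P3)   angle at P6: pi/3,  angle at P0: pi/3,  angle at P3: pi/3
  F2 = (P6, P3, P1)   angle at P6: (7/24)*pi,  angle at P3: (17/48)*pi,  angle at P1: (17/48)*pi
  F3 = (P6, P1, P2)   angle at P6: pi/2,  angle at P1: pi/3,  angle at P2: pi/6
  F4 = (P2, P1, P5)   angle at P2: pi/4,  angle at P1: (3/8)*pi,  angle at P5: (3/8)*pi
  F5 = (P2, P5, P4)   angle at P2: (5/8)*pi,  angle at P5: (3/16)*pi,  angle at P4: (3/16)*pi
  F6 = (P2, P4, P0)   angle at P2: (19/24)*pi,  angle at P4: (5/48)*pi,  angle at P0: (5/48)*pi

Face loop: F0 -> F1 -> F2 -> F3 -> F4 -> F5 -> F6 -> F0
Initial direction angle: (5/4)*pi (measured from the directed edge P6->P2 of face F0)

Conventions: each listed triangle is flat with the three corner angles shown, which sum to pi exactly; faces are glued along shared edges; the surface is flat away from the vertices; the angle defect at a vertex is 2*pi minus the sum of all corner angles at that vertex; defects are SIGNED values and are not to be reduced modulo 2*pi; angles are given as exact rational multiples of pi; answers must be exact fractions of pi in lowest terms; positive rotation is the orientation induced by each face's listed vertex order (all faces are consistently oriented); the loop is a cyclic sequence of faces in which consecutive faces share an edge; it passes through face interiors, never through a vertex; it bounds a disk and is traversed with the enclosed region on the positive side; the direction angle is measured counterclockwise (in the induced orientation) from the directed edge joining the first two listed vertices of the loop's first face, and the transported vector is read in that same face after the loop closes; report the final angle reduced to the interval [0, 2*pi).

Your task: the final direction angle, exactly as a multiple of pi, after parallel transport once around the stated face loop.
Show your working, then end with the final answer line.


enclosed vertex P2: corner angles sum to 2*pi, defect = 2*pi - 2*pi = 0
enclosed vertex P6: corner angles sum to (13/8)*pi, defect = 2*pi - (13/8)*pi = (3/8)*pi
the final direction is the initial angle plus the enclosed defects, taken mod 2*pi in the induced orientation
final angle = (5/4)*pi + (3/8)*pi = (13/8)*pi (mod 2*pi)

Answer: final direction angle = (13/8)*pi


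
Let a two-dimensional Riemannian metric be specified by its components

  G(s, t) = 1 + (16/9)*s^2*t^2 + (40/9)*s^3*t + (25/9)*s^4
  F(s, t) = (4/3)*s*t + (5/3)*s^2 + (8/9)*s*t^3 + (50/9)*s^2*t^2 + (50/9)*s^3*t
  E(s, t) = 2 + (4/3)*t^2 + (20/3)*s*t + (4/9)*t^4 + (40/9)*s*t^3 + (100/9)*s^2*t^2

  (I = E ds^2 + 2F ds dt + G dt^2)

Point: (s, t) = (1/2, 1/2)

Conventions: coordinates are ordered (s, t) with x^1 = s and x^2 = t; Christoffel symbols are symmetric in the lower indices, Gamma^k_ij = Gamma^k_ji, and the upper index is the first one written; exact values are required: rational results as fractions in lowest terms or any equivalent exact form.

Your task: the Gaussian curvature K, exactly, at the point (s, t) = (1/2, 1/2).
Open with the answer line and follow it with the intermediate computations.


Answer: K = -3328/23763

E = 5, F = 3/2, G = 25/16, EG - F^2 = 89/16 at the point
E_s = 20/3, E_t = 28/3, F_s = 71/12, F_t = 37/12, G_s = 7/2, G_t = 1
E_tt = 146/9, F_st = 211/18, G_ss = 143/9
The intrinsic route: Brioschi's K = (det M1 - det M2)/(EG - F^2)^2.
M1 = [[-E_tt/2 + F_st - G_ss/2, E_s/2, F_s - E_t/2], [F_t - G_s/2, E, F], [G_t/2, F, G]] = [[-13/3, 10/3, 5/4], [4/3, 5, 3/2], [1/2, 3/2, 25/16]]; det M1 = -4201/144
M2 = [[0, E_t/2, G_s/2], [E_t/2, E, F], [G_s/2, F, G]] = [[0, 14/3, 7/4], [14/3, 5, 3/2], [7/4, 3/2, 25/16]]; det M2 = -3577/144
det M1 - det M2 = -13/3; K = -13/3 / (89/16)^2 = -3328/23763


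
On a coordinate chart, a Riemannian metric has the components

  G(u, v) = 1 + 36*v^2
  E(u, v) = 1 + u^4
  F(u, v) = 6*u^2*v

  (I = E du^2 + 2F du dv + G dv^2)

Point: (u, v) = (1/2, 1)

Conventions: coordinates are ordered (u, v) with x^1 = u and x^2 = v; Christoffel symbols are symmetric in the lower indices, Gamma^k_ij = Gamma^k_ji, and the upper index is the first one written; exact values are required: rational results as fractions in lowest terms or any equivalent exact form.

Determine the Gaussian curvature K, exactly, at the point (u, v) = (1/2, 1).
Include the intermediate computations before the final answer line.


E = 17/16, F = 3/2, G = 37, EG - F^2 = 593/16 at the point
E_u = 1/2, E_v = 0, F_u = 6, F_v = 3/2, G_u = 0, G_v = 72
E_vv = 0, F_uv = 6, G_uu = 0
Apply the Brioschi formula K = (det M1 - det M2)/(EG - F^2)^2 over the derivative matrices of E, F, G.
M1 = [[-E_vv/2 + F_uv - G_uu/2, E_u/2, F_u - E_v/2], [F_v - G_u/2, E, F], [G_v/2, F, G]] = [[6, 1/4, 6], [3/2, 17/16, 3/2], [36, 3/2, 37]]; det M1 = 6
M2 = [[0, E_v/2, G_u/2], [E_v/2, E, F], [G_u/2, F, G]] = [[0, 0, 0], [0, 17/16, 3/2], [0, 3/2, 37]]; det M2 = 0
det M1 - det M2 = 6; K = 6 / (593/16)^2 = 1536/351649

Answer: K = 1536/351649


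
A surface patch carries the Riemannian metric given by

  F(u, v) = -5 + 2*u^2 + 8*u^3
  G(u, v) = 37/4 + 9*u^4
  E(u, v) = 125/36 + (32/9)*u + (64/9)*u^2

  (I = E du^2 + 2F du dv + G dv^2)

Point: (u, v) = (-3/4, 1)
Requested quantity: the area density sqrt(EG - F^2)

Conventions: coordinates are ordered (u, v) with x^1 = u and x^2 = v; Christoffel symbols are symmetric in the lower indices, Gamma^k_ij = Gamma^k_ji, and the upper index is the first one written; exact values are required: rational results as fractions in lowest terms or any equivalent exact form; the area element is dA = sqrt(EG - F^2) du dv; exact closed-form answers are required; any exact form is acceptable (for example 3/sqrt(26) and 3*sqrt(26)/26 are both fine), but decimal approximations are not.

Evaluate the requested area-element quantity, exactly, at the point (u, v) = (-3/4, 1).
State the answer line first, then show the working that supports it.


Answer: sqrt(EG - F^2) = sqrt(51365)/96

E = 173/36, F = -29/4, G = 3097/256; EG - F^2 = 51365/9216


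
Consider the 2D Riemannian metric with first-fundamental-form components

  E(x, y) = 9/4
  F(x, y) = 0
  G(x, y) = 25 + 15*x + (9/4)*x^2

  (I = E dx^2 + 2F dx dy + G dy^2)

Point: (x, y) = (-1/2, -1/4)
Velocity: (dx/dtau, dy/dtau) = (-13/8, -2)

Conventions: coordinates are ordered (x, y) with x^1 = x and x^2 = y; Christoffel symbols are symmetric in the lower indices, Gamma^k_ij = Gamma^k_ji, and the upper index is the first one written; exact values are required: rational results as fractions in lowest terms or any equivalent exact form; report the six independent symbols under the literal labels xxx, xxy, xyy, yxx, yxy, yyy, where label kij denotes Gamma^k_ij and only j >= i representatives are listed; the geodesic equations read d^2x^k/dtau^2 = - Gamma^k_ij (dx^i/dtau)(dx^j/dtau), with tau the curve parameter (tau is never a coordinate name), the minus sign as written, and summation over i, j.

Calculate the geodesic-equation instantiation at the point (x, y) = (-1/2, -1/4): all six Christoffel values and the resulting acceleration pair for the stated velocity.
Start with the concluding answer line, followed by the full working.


Answer: Gamma_xxx = 0, Gamma_xxy = 0, Gamma_xyy = -17/6, Gamma_yxx = 0, Gamma_yxy = 6/17, Gamma_yyy = 0; accelerations (d^2x/dtau^2, d^2y/dtau^2) = (34/3, -39/17)

E = 9/4, F = 0, G = 289/16 at the point
E_x = 0, E_y = 0, F_x = 0, F_y = 0, G_x = 51/4, G_y = 0
EG - F^2 = 2601/64;  g^inv = (64/2601) * [[289/16, 0], [0, 9/4]]
first-kind symbols [ij,l] = (1/2)(d_i g_jl + d_j g_il - d_l g_ij): [xx,x] = E_x/2 = 0, [xx,y] = F_x - E_y/2 = 0, [xy,x] = E_y/2 = 0, [xy,y] = G_x/2 = 51/8, [yy,x] = F_y - G_x/2 = -51/8, [yy,y] = G_y/2 = 0
Gamma^x_ij = (G*[ij,x] - F*[ij,y])/(EG - F^2), Gamma^y_ij = (E*[ij,y] - F*[ij,x])/(EG - F^2)
Gamma_xxx = 0, Gamma_xxy = 0, Gamma_xyy = -17/6, Gamma_yxx = 0, Gamma_yxy = 6/17, Gamma_yyy = 0
d^2x/dtau^2 = -(Gamma_xxx*(-13/8)^2 + 2*Gamma_xxy*(-13/8)*(-2) + Gamma_xyy*(-2)^2) = 34/3
d^2y/dtau^2 = -(Gamma_yxx*(-13/8)^2 + 2*Gamma_yxy*(-13/8)*(-2) + Gamma_yyy*(-2)^2) = -39/17


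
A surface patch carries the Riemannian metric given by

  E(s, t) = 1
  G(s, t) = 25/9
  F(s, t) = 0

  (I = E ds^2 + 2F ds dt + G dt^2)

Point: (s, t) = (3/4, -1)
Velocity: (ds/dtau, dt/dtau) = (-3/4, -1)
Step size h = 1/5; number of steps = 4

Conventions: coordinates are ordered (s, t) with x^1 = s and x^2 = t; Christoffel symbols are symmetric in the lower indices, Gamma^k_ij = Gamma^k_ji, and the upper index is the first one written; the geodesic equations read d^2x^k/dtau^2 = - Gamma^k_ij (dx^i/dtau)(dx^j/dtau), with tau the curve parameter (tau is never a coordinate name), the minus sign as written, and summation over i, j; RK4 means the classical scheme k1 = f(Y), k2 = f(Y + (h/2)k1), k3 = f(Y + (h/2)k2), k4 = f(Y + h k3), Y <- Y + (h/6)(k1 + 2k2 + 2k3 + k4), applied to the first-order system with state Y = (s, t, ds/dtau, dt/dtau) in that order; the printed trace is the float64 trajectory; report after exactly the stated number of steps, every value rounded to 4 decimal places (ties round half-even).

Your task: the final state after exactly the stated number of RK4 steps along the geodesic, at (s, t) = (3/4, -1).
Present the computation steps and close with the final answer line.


f(Y) = (ds/dtau, dt/dtau, -Gamma^s_ij Y'^i Y'^j, -Gamma^t_ij Y'^i Y'^j) with the Gammas evaluated at the stage position; h = 0.200000; intermediate values shown to 6 dp
step 0: s = 0.7500, t = -1.0000, ds/dtau = -0.7500, dt/dtau = -1.0000
step 1:
  k1: at (s, t) = (0.750000, -1.000000), (ds/dtau, dt/dtau) = (-0.750000, -1.000000); Gamma_sss = 0.000000, Gamma_sst = 0.000000, Gamma_stt = 0.000000, Gamma_tss = 0.000000, Gamma_tst = 0.000000, Gamma_ttt = 0.000000; k1 = (-0.750000, -1.000000, 0.000000, 0.000000)
  k2: at (s, t) = (0.675000, -1.100000), (ds/dtau, dt/dtau) = (-0.750000, -1.000000); Gamma_sss = 0.000000, Gamma_sst = 0.000000, Gamma_stt = 0.000000, Gamma_tss = 0.000000, Gamma_tst = 0.000000, Gamma_ttt = 0.000000; k2 = (-0.750000, -1.000000, 0.000000, 0.000000)
  k3: at (s, t) = (0.675000, -1.100000), (ds/dtau, dt/dtau) = (-0.750000, -1.000000); Gamma_sss = 0.000000, Gamma_sst = 0.000000, Gamma_stt = 0.000000, Gamma_tss = 0.000000, Gamma_tst = 0.000000, Gamma_ttt = 0.000000; k3 = (-0.750000, -1.000000, 0.000000, 0.000000)
  k4: at (s, t) = (0.600000, -1.200000), (ds/dtau, dt/dtau) = (-0.750000, -1.000000); Gamma_sss = 0.000000, Gamma_sst = 0.000000, Gamma_stt = 0.000000, Gamma_tss = 0.000000, Gamma_tst = 0.000000, Gamma_ttt = 0.000000; k4 = (-0.750000, -1.000000, 0.000000, 0.000000)
  Y <- Y + (h/6)(k1 + 2k2 + 2k3 + k4): s = 0.6000, t = -1.2000, ds/dtau = -0.7500, dt/dtau = -1.0000
step 2:
  k1: at (s, t) = (0.600000, -1.200000), (ds/dtau, dt/dtau) = (-0.750000, -1.000000); Gamma_sss = 0.000000, Gamma_sst = 0.000000, Gamma_stt = 0.000000, Gamma_tss = 0.000000, Gamma_tst = 0.000000, Gamma_ttt = 0.000000; k1 = (-0.750000, -1.000000, 0.000000, 0.000000)
  k2: at (s, t) = (0.525000, -1.300000), (ds/dtau, dt/dtau) = (-0.750000, -1.000000); Gamma_sss = 0.000000, Gamma_sst = 0.000000, Gamma_stt = 0.000000, Gamma_tss = 0.000000, Gamma_tst = 0.000000, Gamma_ttt = 0.000000; k2 = (-0.750000, -1.000000, 0.000000, 0.000000)
  k3: at (s, t) = (0.525000, -1.300000), (ds/dtau, dt/dtau) = (-0.750000, -1.000000); Gamma_sss = 0.000000, Gamma_sst = 0.000000, Gamma_stt = 0.000000, Gamma_tss = 0.000000, Gamma_tst = 0.000000, Gamma_ttt = 0.000000; k3 = (-0.750000, -1.000000, 0.000000, 0.000000)
  k4: at (s, t) = (0.450000, -1.400000), (ds/dtau, dt/dtau) = (-0.750000, -1.000000); Gamma_sss = 0.000000, Gamma_sst = 0.000000, Gamma_stt = 0.000000, Gamma_tss = 0.000000, Gamma_tst = 0.000000, Gamma_ttt = 0.000000; k4 = (-0.750000, -1.000000, 0.000000, 0.000000)
  Y <- Y + (h/6)(k1 + 2k2 + 2k3 + k4): s = 0.4500, t = -1.4000, ds/dtau = -0.7500, dt/dtau = -1.0000
step 3:
  k1: at (s, t) = (0.450000, -1.400000), (ds/dtau, dt/dtau) = (-0.750000, -1.000000); Gamma_sss = 0.000000, Gamma_sst = 0.000000, Gamma_stt = 0.000000, Gamma_tss = 0.000000, Gamma_tst = 0.000000, Gamma_ttt = 0.000000; k1 = (-0.750000, -1.000000, 0.000000, 0.000000)
  k2: at (s, t) = (0.375000, -1.500000), (ds/dtau, dt/dtau) = (-0.750000, -1.000000); Gamma_sss = 0.000000, Gamma_sst = 0.000000, Gamma_stt = 0.000000, Gamma_tss = 0.000000, Gamma_tst = 0.000000, Gamma_ttt = 0.000000; k2 = (-0.750000, -1.000000, 0.000000, 0.000000)
  k3: at (s, t) = (0.375000, -1.500000), (ds/dtau, dt/dtau) = (-0.750000, -1.000000); Gamma_sss = 0.000000, Gamma_sst = 0.000000, Gamma_stt = 0.000000, Gamma_tss = 0.000000, Gamma_tst = 0.000000, Gamma_ttt = 0.000000; k3 = (-0.750000, -1.000000, 0.000000, 0.000000)
  k4: at (s, t) = (0.300000, -1.600000), (ds/dtau, dt/dtau) = (-0.750000, -1.000000); Gamma_sss = 0.000000, Gamma_sst = 0.000000, Gamma_stt = 0.000000, Gamma_tss = 0.000000, Gamma_tst = 0.000000, Gamma_ttt = 0.000000; k4 = (-0.750000, -1.000000, 0.000000, 0.000000)
  Y <- Y + (h/6)(k1 + 2k2 + 2k3 + k4): s = 0.3000, t = -1.6000, ds/dtau = -0.7500, dt/dtau = -1.0000
step 4:
  k1: at (s, t) = (0.300000, -1.600000), (ds/dtau, dt/dtau) = (-0.750000, -1.000000); Gamma_sss = 0.000000, Gamma_sst = 0.000000, Gamma_stt = 0.000000, Gamma_tss = 0.000000, Gamma_tst = 0.000000, Gamma_ttt = 0.000000; k1 = (-0.750000, -1.000000, 0.000000, 0.000000)
  k2: at (s, t) = (0.225000, -1.700000), (ds/dtau, dt/dtau) = (-0.750000, -1.000000); Gamma_sss = 0.000000, Gamma_sst = 0.000000, Gamma_stt = 0.000000, Gamma_tss = 0.000000, Gamma_tst = 0.000000, Gamma_ttt = 0.000000; k2 = (-0.750000, -1.000000, 0.000000, 0.000000)
  k3: at (s, t) = (0.225000, -1.700000), (ds/dtau, dt/dtau) = (-0.750000, -1.000000); Gamma_sss = 0.000000, Gamma_sst = 0.000000, Gamma_stt = 0.000000, Gamma_tss = 0.000000, Gamma_tst = 0.000000, Gamma_ttt = 0.000000; k3 = (-0.750000, -1.000000, 0.000000, 0.000000)
  k4: at (s, t) = (0.150000, -1.800000), (ds/dtau, dt/dtau) = (-0.750000, -1.000000); Gamma_sss = 0.000000, Gamma_sst = 0.000000, Gamma_stt = 0.000000, Gamma_tss = 0.000000, Gamma_tst = 0.000000, Gamma_ttt = 0.000000; k4 = (-0.750000, -1.000000, 0.000000, 0.000000)
  Y <- Y + (h/6)(k1 + 2k2 + 2k3 + k4): s = 0.1500, t = -1.8000, ds/dtau = -0.7500, dt/dtau = -1.0000

Answer: s = 0.1500, t = -1.8000, ds/dtau = -0.7500, dt/dtau = -1.0000


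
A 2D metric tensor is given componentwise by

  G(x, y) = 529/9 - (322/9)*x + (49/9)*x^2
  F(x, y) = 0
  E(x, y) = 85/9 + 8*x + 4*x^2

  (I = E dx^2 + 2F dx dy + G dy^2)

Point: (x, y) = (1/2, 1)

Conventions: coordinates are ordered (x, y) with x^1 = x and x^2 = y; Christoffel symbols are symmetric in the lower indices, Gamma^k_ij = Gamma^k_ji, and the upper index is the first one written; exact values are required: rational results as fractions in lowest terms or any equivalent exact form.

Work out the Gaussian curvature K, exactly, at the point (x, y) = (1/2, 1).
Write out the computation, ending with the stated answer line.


E = 130/9, F = 0, G = 169/4, EG - F^2 = 10985/18 at the point
E_x = 12, E_y = 0, F_x = 0, F_y = 0, G_x = -91/3, G_y = 0
E_yy = 0, F_xy = 0, G_xx = 98/9
K follows from Brioschi's formula, (det M1 - det M2)/(EG - F^2)^2.
M1 = [[-E_yy/2 + F_xy - G_xx/2, E_x/2, F_x - E_y/2], [F_y - G_x/2, E, F], [G_y/2, F, G]] = [[-49/9, 6, 0], [91/6, 130/9, 0], [0, 0, 169/4]]; det M1 = -2322229/324
M2 = [[0, E_y/2, G_x/2], [E_y/2, E, F], [G_x/2, F, G]] = [[0, 0, -91/6], [0, 130/9, 0], [-91/6, 0, 169/4]]; det M2 = -538265/162
det M1 - det M2 = -15379/4; K = -15379/4 / (10985/18)^2 = -567/54925

Answer: K = -567/54925


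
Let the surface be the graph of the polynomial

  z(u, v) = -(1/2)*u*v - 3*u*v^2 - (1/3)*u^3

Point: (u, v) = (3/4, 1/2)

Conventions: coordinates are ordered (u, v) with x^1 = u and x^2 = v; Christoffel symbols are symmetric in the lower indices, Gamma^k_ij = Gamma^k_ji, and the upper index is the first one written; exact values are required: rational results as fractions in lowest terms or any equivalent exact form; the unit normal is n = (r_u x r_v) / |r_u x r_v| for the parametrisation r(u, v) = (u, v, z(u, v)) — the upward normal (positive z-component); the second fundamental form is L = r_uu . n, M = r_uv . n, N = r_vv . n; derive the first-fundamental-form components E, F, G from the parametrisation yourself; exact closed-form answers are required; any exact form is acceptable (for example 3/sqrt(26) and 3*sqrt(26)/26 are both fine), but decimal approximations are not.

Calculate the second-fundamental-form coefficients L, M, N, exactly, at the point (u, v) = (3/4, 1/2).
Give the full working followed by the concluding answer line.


z_u = -25/16, z_v = -21/8, z_uu = -3/2, z_uv = -7/2, z_vv = -9/2
E = 881/256, F = 525/128, G = 505/64; answer radicand W^2 = 2645/256
unnormalised second-form numerators: l = -3/2, m = -7/2, n = -9/2; L = l/sqrt(2645/256), and similarly M = m/sqrt(W^2), N = n/sqrt(W^2)

Answer: L = -24*sqrt(5)/115, M = -56*sqrt(5)/115, N = -72*sqrt(5)/115


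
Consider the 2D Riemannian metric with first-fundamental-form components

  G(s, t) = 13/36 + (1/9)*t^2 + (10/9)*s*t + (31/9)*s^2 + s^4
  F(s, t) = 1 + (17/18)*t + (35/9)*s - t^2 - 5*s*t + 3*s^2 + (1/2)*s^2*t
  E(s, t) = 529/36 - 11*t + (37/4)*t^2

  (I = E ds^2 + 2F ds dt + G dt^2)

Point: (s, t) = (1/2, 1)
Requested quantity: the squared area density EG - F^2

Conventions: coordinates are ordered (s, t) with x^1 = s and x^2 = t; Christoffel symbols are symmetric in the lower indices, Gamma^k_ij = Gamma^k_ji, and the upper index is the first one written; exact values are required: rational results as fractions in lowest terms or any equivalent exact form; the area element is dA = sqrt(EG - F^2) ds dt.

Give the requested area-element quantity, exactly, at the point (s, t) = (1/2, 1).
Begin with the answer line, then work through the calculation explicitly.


Answer: EG - F^2 = 122665/5184

E = 233/18, F = 91/72, G = 281/144; EG - F^2 = 122665/5184


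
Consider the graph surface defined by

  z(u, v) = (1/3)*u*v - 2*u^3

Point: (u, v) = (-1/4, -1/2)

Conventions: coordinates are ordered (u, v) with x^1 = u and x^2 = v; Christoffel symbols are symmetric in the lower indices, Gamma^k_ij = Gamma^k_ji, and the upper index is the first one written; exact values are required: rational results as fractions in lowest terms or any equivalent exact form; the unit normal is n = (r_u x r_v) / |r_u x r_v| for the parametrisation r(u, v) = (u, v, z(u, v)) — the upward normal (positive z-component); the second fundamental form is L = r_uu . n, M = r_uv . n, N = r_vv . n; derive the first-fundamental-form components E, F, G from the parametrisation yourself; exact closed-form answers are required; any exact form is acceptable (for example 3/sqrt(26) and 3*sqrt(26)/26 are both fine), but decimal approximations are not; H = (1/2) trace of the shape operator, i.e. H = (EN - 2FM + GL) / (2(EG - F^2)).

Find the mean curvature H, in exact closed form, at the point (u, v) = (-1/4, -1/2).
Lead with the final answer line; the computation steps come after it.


Answer: H = 20672*sqrt(749)/561001

z_u = -13/24, z_v = -1/12, z_uu = 3, z_uv = 1/3, z_vv = 0
E = 745/576, F = 13/288, G = 145/144; answer radicand W^2 = 749/576
unnormalised second-form numerators: l = 3, m = 1/3, n = 0; L = l/sqrt(749/576), and similarly M = m/sqrt(W^2), N = n/sqrt(W^2)
H = (E*n - 2*F*m + G*l) / (2*(EG - F^2)*sqrt(W^2)); E*n - 2*F*m + G*l = 323/108, EG - F^2 = 749/576, so H = (2584/2247)/sqrt(749/576)


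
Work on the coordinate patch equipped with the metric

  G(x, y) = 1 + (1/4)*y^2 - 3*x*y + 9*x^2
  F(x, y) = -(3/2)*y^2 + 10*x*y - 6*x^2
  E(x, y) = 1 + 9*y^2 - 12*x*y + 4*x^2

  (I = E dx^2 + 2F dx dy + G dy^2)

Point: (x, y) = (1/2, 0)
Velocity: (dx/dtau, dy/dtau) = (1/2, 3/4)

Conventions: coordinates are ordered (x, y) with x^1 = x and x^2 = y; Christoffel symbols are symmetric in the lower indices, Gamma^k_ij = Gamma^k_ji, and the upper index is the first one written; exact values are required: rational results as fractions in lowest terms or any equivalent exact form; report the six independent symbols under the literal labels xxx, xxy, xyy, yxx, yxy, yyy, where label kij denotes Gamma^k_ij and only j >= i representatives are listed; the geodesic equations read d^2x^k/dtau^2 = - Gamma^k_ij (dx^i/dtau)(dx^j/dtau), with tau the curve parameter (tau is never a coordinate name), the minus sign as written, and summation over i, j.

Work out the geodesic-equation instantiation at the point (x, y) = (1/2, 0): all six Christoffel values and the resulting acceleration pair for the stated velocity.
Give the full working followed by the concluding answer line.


E = 2, F = -3/2, G = 13/4 at the point
E_x = 4, E_y = -6, F_x = -6, F_y = 5, G_x = 9, G_y = -3/2
EG - F^2 = 17/4;  g^inv = (4/17) * [[13/4, 3/2], [3/2, 2]]
first-kind symbols [ij,l] = (1/2)(d_i g_jl + d_j g_il - d_l g_ij): [xx,x] = E_x/2 = 2, [xx,y] = F_x - E_y/2 = -3, [xy,x] = E_y/2 = -3, [xy,y] = G_x/2 = 9/2, [yy,x] = F_y - G_x/2 = 1/2, [yy,y] = G_y/2 = -3/4
Gamma^x_ij = (G*[ij,x] - F*[ij,y])/(EG - F^2), Gamma^y_ij = (E*[ij,y] - F*[ij,x])/(EG - F^2)
Gamma_xxx = 8/17, Gamma_xxy = -12/17, Gamma_xyy = 2/17, Gamma_yxx = -12/17, Gamma_yxy = 18/17, Gamma_yyy = -3/17
d^2x/dtau^2 = -(Gamma_xxx*(1/2)^2 + 2*Gamma_xxy*(1/2)*(3/4) + Gamma_xyy*(3/4)^2) = 47/136
d^2y/dtau^2 = -(Gamma_yxx*(1/2)^2 + 2*Gamma_yxy*(1/2)*(3/4) + Gamma_yyy*(3/4)^2) = -141/272

Answer: Gamma_xxx = 8/17, Gamma_xxy = -12/17, Gamma_xyy = 2/17, Gamma_yxx = -12/17, Gamma_yxy = 18/17, Gamma_yyy = -3/17; accelerations (d^2x/dtau^2, d^2y/dtau^2) = (47/136, -141/272)


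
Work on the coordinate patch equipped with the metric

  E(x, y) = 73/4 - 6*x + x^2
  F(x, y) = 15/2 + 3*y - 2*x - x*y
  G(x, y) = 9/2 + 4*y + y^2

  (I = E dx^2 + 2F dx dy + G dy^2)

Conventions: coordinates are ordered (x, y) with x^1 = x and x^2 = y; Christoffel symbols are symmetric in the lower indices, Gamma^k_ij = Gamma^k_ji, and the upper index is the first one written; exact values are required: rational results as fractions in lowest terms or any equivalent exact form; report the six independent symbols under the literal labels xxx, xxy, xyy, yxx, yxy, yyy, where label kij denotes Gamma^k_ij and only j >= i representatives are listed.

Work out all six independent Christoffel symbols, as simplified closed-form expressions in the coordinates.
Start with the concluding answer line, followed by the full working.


Answer: Gamma_xxx = (4*x + 12*y + 12)/(4*x^2 + 24*x*y + 24*x + 74*y^2 + 224*y + 207), Gamma_xxy = 0, Gamma_xyy = (-4*x - 12*y - 12)/(4*x^2 + 24*x*y + 24*x + 74*y^2 + 224*y + 207), Gamma_yxx = (-12*x - 74*y - 112)/(4*x^2 + 24*x*y + 24*x + 74*y^2 + 224*y + 207), Gamma_yxy = 0, Gamma_yyy = (12*x + 74*y + 112)/(4*x^2 + 24*x*y + 24*x + 74*y^2 + 224*y + 207)

E = 73/4 - 6*x + x^2; F = 15/2 + 3*y - 2*x - x*y; G = 9/2 + 4*y + y^2
Gamma^k_ij = (1/2) g^{kl} (d_i g_jl + d_j g_il - d_l g_ij), with g^inv = (1/(EG-F^2)) [[G, -F], [-F, E]]
first partials: E_x = -6 + 2*x, E_y = 0, F_x = -2 - y, F_y = 3 - x, G_x = 0, G_y = 4 + 2*y
D = EG - F^2 = 207/8 + 28*y + 3*x + (37/4)*y^2 + 3*x*y + (1/2)*x^2
expanded: Gamma^x_xx = (G E_x - 2F F_x + F E_y)/(2D), Gamma^x_xy = (G E_y - F G_x)/(2D), Gamma^x_yy = (2G F_y - G G_x - F G_y)/(2D), Gamma^y_xx = (2E F_x - E E_y - F E_x)/(2D), Gamma^y_xy = (E G_x - F E_y)/(2D), Gamma^y_yy = (E G_y - 2F F_y + F G_x)/(2D); substitute and cancel common factors


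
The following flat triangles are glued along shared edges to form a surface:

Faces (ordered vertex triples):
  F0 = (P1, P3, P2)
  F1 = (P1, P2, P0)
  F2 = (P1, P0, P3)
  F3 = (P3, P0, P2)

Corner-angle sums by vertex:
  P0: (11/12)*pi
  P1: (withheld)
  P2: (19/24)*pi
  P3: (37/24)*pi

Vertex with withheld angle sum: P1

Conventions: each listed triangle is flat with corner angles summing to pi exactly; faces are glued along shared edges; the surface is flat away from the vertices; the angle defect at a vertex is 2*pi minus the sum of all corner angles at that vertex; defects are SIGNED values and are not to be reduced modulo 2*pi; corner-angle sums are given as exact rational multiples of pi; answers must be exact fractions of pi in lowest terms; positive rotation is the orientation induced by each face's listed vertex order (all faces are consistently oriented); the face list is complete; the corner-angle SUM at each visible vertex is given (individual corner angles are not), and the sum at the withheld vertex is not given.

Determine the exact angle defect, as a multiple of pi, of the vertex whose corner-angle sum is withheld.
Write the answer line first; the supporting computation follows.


Answer: defect(P1) = (5/4)*pi

V = 4, E = 6, F = 4; chi = V - E + F = 2
Gauss-Bonnet: total defect = 2*pi*chi = 4*pi; visible defects sum to (11/4)*pi


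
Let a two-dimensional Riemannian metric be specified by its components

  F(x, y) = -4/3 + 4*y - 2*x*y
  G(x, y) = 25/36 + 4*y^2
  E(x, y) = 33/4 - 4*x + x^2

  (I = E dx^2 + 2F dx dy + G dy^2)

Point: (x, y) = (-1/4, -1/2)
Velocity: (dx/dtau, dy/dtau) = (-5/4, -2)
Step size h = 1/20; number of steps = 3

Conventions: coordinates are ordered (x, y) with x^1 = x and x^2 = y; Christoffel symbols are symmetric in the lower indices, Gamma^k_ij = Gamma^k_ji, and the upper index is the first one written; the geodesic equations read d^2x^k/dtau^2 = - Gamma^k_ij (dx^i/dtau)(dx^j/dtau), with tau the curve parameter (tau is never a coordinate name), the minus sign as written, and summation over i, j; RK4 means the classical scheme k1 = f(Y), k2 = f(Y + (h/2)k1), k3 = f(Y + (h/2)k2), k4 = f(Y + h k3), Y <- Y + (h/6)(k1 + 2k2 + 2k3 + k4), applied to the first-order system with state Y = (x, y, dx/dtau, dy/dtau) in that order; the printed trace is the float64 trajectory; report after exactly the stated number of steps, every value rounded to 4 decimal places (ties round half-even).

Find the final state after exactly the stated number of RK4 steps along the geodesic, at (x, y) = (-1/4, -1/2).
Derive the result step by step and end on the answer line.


f(Y) = (dx/dtau, dy/dtau, -Gamma^x_ij Y'^i Y'^j, -Gamma^y_ij Y'^i Y'^j) with the Gammas evaluated at the stage position; h = 0.050000; intermediate values shown to 6 dp
step 0: x = -0.2500, y = -0.5000, dx/dtau = -1.2500, dy/dtau = -2.0000
step 1:
  k1: at (x, y) = (-0.250000, -0.500000), (dx/dtau, dy/dtau) = (-1.250000, -2.000000); Gamma_xxx = -0.077968, Gamma_xxy = 0.000000, Gamma_xyy = 0.155936, Gamma_yxx = 0.425281, Gamma_yxy = 0.000000, Gamma_yyy = -0.850561; k1 = (-1.250000, -2.000000, -0.501920, 2.737744)
  k2: at (x, y) = (-0.281250, -0.550000), (dx/dtau, dy/dtau) = (-1.262548, -1.931556); Gamma_xxx = -0.036294, Gamma_xxy = 0.000000, Gamma_xyy = 0.072588, Gamma_yxx = 0.504364, Gamma_yxy = 0.000000, Gamma_yyy = -1.008727; k2 = (-1.262548, -1.931556, -0.212966, 2.959502)
  k3: at (x, y) = (-0.281564, -0.548289), (dx/dtau, dy/dtau) = (-1.255324, -1.926012); Gamma_xxx = -0.037900, Gamma_xxy = 0.000000, Gamma_xyy = 0.075799, Gamma_yxx = 0.501455, Gamma_yxy = 0.000000, Gamma_yyy = -1.002910; k3 = (-1.255324, -1.926012, -0.221456, 2.930105)
  k4: at (x, y) = (-0.312766, -0.596301), (dx/dtau, dy/dtau) = (-1.261073, -1.853495); Gamma_xxx = -0.004459, Gamma_xxy = 0.000000, Gamma_xyy = 0.008918, Gamma_yxx = 0.554795, Gamma_yxy = 0.000000, Gamma_yyy = -1.109589; k4 = (-1.261073, -1.853495, -0.023546, 2.929638)
  Y <- Y + (h/6)(k1 + 2k2 + 2k3 + k4): x = -0.3129, y = -0.5964, dx/dtau = -1.2616, dy/dtau = -1.8546
step 2:
  k1: at (x, y) = (-0.312890, -0.596405), (dx/dtau, dy/dtau) = (-1.261619, -1.854612); Gamma_xxx = -0.004404, Gamma_xxy = 0.000000, Gamma_xyy = 0.008808, Gamma_yxx = 0.554868, Gamma_yxy = 0.000000, Gamma_yyy = -1.109735; k1 = (-1.261619, -1.854612, -0.023286, 2.933855)
  k2: at (x, y) = (-0.344431, -0.642771), (dx/dtau, dy/dtau) = (-1.262201, -1.781265); Gamma_xxx = 0.021618, Gamma_xxy = 0.000000, Gamma_xyy = -0.043236, Gamma_yxx = 0.587764, Gamma_yxy = 0.000000, Gamma_yyy = -1.175528; k2 = (-1.262201, -1.781265, 0.102742, 2.793444)
  k3: at (x, y) = (-0.344445, -0.640937), (dx/dtau, dy/dtau) = (-1.259051, -1.784776); Gamma_xxx = 0.020474, Gamma_xxy = 0.000000, Gamma_xyy = -0.040948, Gamma_yxx = 0.586360, Gamma_yxy = 0.000000, Gamma_yyy = -1.172720; k3 = (-1.259051, -1.784776, 0.097980, 2.806108)
  k4: at (x, y) = (-0.375843, -0.685644), (dx/dtau, dy/dtau) = (-1.256720, -1.714306); Gamma_xxx = 0.040591, Gamma_xxy = 0.000000, Gamma_xyy = -0.081181, Gamma_yxx = 0.604942, Gamma_yxy = 0.000000, Gamma_yyy = -1.209885; k4 = (-1.256720, -1.714306, 0.174472, 2.600252)
  Y <- Y + (h/6)(k1 + 2k2 + 2k3 + k4): x = -0.3759, y = -0.6856, dx/dtau = -1.2570, dy/dtau = -1.7152
step 3:
  k1: at (x, y) = (-0.375897, -0.685580), (dx/dtau, dy/dtau) = (-1.257014, -1.715168); Gamma_xxx = 0.040550, Gamma_xxy = 0.000000, Gamma_xyy = -0.081099, Gamma_yxx = 0.604899, Gamma_yxy = 0.000000, Gamma_yyy = -1.209797; k1 = (-1.257014, -1.715168, 0.174506, 2.603193)
  k2: at (x, y) = (-0.407323, -0.728459), (dx/dtau, dy/dtau) = (-1.252651, -1.650088); Gamma_xxx = 0.055648, Gamma_xxy = 0.000000, Gamma_xyy = -0.111296, Gamma_yxx = 0.612799, Gamma_yxy = 0.000000, Gamma_yyy = -1.225597; k2 = (-1.252651, -1.650088, 0.215716, 2.375482)
  k3: at (x, y) = (-0.407213, -0.726832), (dx/dtau, dy/dtau) = (-1.251621, -1.655781); Gamma_xxx = 0.054990, Gamma_xxy = 0.000000, Gamma_xyy = -0.109980, Gamma_yxx = 0.612416, Gamma_yxy = 0.000000, Gamma_yyy = -1.224832; k3 = (-1.251621, -1.655781, 0.215378, 2.398630)
  k4: at (x, y) = (-0.438478, -0.768369), (dx/dtau, dy/dtau) = (-1.246245, -1.595237); Gamma_xxx = 0.066507, Gamma_xxy = 0.000000, Gamma_xyy = -0.133014, Gamma_yxx = 0.613427, Gamma_yxy = 0.000000, Gamma_yyy = -1.226853; k4 = (-1.246245, -1.595237, 0.235198, 2.169343)
  Y <- Y + (h/6)(k1 + 2k2 + 2k3 + k4): x = -0.4385, y = -0.7683, dx/dtau = -1.2464, dy/dtau = -1.5958

Answer: x = -0.4385, y = -0.7683, dx/dtau = -1.2464, dy/dtau = -1.5958


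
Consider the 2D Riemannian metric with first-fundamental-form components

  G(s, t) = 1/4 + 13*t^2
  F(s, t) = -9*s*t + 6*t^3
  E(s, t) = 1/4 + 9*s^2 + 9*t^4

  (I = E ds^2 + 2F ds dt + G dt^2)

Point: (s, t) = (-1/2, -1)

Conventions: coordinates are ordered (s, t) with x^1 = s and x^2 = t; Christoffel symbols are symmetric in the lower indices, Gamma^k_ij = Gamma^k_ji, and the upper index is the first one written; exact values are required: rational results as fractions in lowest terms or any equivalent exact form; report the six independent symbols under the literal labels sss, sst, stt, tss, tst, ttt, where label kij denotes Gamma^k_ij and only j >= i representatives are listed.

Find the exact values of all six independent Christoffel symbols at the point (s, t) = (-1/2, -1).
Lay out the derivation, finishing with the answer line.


E = 23/2, F = -21/2, G = 53/4 at the point
E_s = -9, E_t = -36, F_s = 9, F_t = 45/2, G_s = 0, G_t = -26
EG - F^2 = 337/8;  g^inv = (8/337) * [[53/4, 21/2], [21/2, 23/2]]
first-kind symbols [ij,l] = (1/2)(d_i g_jl + d_j g_il - d_l g_ij): [ss,s] = E_s/2 = -9/2, [ss,t] = F_s - E_t/2 = 27, [st,s] = E_t/2 = -18, [st,t] = G_s/2 = 0, [tt,s] = F_t - G_s/2 = 45/2, [tt,t] = G_t/2 = -13
Gamma^s_ij = (G*[ij,s] - F*[ij,t])/(EG - F^2), Gamma^t_ij = (E*[ij,t] - F*[ij,s])/(EG - F^2)

Answer: Gamma_sss = 1791/337, Gamma_sst = -1908/337, Gamma_stt = 1293/337, Gamma_tss = 2106/337, Gamma_tst = -1512/337, Gamma_ttt = 694/337


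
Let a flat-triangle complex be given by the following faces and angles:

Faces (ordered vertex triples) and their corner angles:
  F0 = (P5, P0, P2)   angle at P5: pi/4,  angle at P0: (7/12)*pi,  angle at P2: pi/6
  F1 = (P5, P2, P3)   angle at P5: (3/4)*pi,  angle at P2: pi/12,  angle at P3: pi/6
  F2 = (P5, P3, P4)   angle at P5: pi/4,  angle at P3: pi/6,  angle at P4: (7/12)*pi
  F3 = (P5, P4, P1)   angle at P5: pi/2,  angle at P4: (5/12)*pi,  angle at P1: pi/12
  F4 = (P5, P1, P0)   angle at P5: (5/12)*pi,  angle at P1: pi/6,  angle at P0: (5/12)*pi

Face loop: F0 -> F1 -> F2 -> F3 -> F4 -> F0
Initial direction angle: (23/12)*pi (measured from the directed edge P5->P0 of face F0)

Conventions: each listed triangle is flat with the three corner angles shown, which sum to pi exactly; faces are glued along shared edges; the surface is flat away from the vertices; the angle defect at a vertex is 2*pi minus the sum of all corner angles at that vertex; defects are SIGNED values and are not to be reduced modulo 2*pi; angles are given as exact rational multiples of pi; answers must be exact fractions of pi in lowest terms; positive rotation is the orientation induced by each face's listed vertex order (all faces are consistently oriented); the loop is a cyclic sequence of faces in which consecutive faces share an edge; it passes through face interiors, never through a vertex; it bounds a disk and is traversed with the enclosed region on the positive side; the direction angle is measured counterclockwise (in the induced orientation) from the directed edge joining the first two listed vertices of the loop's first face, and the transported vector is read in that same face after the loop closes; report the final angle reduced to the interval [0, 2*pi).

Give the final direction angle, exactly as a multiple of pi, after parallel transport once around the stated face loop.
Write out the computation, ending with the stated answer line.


enclosed vertex P5: corner angles sum to (13/6)*pi, defect = 2*pi - (13/6)*pi = -pi/6
adding the enclosed defects to the starting angle (mod 2*pi, induced orientation) gives the holonomy
final angle = (23/12)*pi - pi/6 = (7/4)*pi (mod 2*pi)

Answer: final direction angle = (7/4)*pi


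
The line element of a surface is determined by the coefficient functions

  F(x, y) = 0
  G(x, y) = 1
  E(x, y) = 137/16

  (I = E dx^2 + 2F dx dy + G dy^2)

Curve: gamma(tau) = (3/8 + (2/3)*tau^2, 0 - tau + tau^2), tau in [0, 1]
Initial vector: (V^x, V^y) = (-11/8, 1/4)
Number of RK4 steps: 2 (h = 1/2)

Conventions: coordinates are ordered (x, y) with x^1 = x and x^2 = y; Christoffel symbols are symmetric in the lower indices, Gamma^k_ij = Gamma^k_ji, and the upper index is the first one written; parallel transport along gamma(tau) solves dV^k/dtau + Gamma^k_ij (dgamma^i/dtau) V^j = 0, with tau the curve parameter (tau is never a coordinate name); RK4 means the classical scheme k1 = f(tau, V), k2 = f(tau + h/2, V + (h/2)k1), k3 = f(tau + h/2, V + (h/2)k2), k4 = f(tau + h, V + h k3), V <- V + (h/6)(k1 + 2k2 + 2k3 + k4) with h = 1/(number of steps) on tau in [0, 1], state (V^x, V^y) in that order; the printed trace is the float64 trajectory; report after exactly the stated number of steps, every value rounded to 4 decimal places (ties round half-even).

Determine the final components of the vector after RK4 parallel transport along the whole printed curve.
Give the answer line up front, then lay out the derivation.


Answer: V^x = -1.3750, V^y = 0.2500

gamma'(tau) = ((4/3)*tau, -1 + 2*tau); f(tau, V)^k = -Gamma^k_ij(gamma(tau)) gamma'^i(tau) V^j; h = 1/2; intermediate values shown to 6 dp
curve data and Christoffel symbols at the stage parameters:
  tau = 0.000000: gamma = (0.375000, 0.000000), gamma' = (0.000000, -1.000000); Gamma_xxx = 0.000000, Gamma_xxy = 0.000000, Gamma_xyy = 0.000000, Gamma_yxx = 0.000000, Gamma_yxy = 0.000000, Gamma_yyy = 0.000000
  tau = 0.250000: gamma = (0.416667, -0.187500), gamma' = (0.333333, -0.500000); Gamma_xxx = 0.000000, Gamma_xxy = 0.000000, Gamma_xyy = 0.000000, Gamma_yxx = 0.000000, Gamma_yxy = 0.000000, Gamma_yyy = 0.000000
  tau = 0.500000: gamma = (0.541667, -0.250000), gamma' = (0.666667, 0.000000); Gamma_xxx = 0.000000, Gamma_xxy = 0.000000, Gamma_xyy = 0.000000, Gamma_yxx = 0.000000, Gamma_yxy = 0.000000, Gamma_yyy = 0.000000
  tau = 0.750000: gamma = (0.750000, -0.187500), gamma' = (1.000000, 0.500000); Gamma_xxx = 0.000000, Gamma_xxy = 0.000000, Gamma_xyy = 0.000000, Gamma_yxx = 0.000000, Gamma_yxy = 0.000000, Gamma_yyy = 0.000000
  tau = 1.000000: gamma = (1.041667, 0.000000), gamma' = (1.333333, 1.000000); Gamma_xxx = 0.000000, Gamma_xxy = 0.000000, Gamma_xyy = 0.000000, Gamma_yxx = 0.000000, Gamma_yxy = 0.000000, Gamma_yyy = 0.000000
step 0: V^x = -1.3750, V^y = 0.2500
step 1: k1 = (0.000000, 0.000000), k2 = (0.000000, 0.000000), k3 = (0.000000, 0.000000), k4 = (0.000000, 0.000000); V <- V + (h/6)(k1 + 2k2 + 2k3 + k4): V^x = -1.3750, V^y = 0.2500
step 2: k1 = (0.000000, 0.000000), k2 = (0.000000, 0.000000), k3 = (0.000000, 0.000000), k4 = (0.000000, 0.000000); V <- V + (h/6)(k1 + 2k2 + 2k3 + k4): V^x = -1.3750, V^y = 0.2500


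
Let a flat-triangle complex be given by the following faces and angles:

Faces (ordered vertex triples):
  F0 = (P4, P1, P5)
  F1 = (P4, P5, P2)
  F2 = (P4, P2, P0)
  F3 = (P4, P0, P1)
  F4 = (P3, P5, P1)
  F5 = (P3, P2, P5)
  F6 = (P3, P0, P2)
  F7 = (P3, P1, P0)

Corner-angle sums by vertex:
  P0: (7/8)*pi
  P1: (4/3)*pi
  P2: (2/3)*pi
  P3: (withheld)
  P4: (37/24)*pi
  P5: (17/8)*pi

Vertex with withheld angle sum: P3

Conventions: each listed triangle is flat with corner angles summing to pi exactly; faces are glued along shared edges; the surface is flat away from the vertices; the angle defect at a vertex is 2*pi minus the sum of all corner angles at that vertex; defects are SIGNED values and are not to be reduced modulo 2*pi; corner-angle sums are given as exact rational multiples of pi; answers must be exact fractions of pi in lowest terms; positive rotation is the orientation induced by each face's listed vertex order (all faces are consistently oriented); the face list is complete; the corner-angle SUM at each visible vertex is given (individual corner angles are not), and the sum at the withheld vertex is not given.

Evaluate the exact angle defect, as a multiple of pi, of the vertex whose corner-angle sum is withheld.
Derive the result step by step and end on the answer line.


V = 6, E = 12, F = 8; chi = V - E + F = 2
Gauss-Bonnet: total defect = 2*pi*chi = 4*pi; visible defects sum to (83/24)*pi

Answer: defect(P3) = (13/24)*pi


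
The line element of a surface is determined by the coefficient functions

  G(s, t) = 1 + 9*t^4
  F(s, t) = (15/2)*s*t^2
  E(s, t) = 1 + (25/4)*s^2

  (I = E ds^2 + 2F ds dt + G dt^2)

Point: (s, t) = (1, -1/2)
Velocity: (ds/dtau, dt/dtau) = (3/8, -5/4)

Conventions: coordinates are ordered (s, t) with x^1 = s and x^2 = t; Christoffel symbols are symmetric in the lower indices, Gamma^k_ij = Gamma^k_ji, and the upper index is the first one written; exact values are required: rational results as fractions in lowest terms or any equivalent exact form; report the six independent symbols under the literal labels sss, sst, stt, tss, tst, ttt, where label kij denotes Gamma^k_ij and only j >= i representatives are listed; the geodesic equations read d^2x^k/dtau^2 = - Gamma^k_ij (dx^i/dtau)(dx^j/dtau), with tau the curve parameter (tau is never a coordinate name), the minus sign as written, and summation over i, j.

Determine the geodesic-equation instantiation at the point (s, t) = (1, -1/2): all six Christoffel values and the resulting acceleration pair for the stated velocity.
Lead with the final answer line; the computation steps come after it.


Answer: Gamma_sss = 4/5, Gamma_sst = 0, Gamma_stt = -24/25, Gamma_tss = 6/25, Gamma_tst = 0, Gamma_ttt = -36/125; accelerations (d^2s/dtau^2, d^2t/dtau^2) = (111/80, 333/800)

E = 29/4, F = 15/8, G = 25/16 at the point
E_s = 25/2, E_t = 0, F_s = 15/8, F_t = -15/2, G_s = 0, G_t = -9/2
EG - F^2 = 125/16;  g^inv = (16/125) * [[25/16, -15/8], [-15/8, 29/4]]
first-kind symbols [ij,l] = (1/2)(d_i g_jl + d_j g_il - d_l g_ij): [ss,s] = E_s/2 = 25/4, [ss,t] = F_s - E_t/2 = 15/8, [st,s] = E_t/2 = 0, [st,t] = G_s/2 = 0, [tt,s] = F_t - G_s/2 = -15/2, [tt,t] = G_t/2 = -9/4
Gamma^s_ij = (G*[ij,s] - F*[ij,t])/(EG - F^2), Gamma^t_ij = (E*[ij,t] - F*[ij,s])/(EG - F^2)
Gamma_sss = 4/5, Gamma_sst = 0, Gamma_stt = -24/25, Gamma_tss = 6/25, Gamma_tst = 0, Gamma_ttt = -36/125
d^2s/dtau^2 = -(Gamma_sss*(3/8)^2 + 2*Gamma_sst*(3/8)*(-5/4) + Gamma_stt*(-5/4)^2) = 111/80
d^2t/dtau^2 = -(Gamma_tss*(3/8)^2 + 2*Gamma_tst*(3/8)*(-5/4) + Gamma_ttt*(-5/4)^2) = 333/800


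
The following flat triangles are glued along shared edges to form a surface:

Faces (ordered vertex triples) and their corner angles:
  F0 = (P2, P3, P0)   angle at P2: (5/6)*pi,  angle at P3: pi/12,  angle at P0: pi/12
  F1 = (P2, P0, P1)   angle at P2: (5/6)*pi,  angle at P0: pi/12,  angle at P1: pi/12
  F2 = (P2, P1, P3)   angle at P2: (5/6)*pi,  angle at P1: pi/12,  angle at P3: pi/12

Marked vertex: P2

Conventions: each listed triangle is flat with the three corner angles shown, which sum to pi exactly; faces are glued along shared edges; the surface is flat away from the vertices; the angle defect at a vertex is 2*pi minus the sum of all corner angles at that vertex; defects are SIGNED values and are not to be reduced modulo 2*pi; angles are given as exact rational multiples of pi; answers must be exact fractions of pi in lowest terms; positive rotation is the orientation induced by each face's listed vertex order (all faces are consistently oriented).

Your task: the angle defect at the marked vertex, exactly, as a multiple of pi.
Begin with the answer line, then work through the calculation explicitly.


Answer: defect(P2) = -pi/2

Sum of corner angles at P2: (5/2)*pi
defect = 2*pi - (5/2)*pi
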